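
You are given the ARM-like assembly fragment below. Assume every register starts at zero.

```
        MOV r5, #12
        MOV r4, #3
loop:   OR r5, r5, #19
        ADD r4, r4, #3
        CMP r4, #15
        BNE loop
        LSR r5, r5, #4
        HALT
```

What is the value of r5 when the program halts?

1

MOV r5, #12 → r5=12
MOV r4, #3 → r4=3
OR r5, r5, #19 → r5=12|19=31
ADD r4, r4, #3 → r4=3+3=6
CMP r4, #15  (cmp 6,15)
BNE loop: taken
OR r5, r5, #19 → r5=31|19=31
ADD r4, r4, #3 → r4=6+3=9
CMP r4, #15  (cmp 9,15)
BNE loop: taken
OR r5, r5, #19 → r5=31|19=31
ADD r4, r4, #3 → r4=9+3=12
CMP r4, #15  (cmp 12,15)
BNE loop: taken
OR r5, r5, #19 → r5=31|19=31
ADD r4, r4, #3 → r4=12+3=15
CMP r4, #15  (cmp 15,15)
BNE loop: not taken
LSR r5, r5, #4 → r5=31>>4=1
halt.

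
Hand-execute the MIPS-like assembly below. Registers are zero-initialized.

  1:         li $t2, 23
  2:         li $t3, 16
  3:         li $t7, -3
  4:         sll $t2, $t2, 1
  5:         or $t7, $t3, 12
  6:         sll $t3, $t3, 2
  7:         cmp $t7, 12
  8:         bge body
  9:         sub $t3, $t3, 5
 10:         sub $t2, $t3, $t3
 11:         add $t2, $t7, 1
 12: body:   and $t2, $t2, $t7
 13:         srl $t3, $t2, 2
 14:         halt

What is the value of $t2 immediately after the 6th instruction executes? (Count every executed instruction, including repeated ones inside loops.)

46

li $t2, 23 → $t2=23
li $t3, 16 → $t3=16
li $t7, -3 → $t7=-3
sll $t2, $t2, 1 → $t2=23<<1=46
or $t7, $t3, 12 → $t7=16|12=28
sll $t3, $t3, 2 → $t3=16<<2=64
After step 6: $t2 = 46.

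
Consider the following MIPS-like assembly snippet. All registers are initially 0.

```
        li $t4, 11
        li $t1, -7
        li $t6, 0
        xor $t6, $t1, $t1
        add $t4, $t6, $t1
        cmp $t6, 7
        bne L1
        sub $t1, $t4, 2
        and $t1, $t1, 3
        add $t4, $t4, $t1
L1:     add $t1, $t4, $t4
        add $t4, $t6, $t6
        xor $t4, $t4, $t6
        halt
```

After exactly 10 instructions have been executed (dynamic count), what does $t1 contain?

after li $t4, 11: $t4=11
after li $t1, -7: $t1=-7
after li $t6, 0: $t6=0
after xor $t6, $t1, $t1: $t6=(-7)^(-7)=0
after add $t4, $t6, $t1: $t4=0+(-7)=-7
cmp $t6, 7  (cmp 0,7)
bne L1: taken
after add $t1, $t4, $t4: $t1=(-7)+(-7)=-14
after add $t4, $t6, $t6: $t4=0+0=0
after xor $t4, $t4, $t6: $t4=0^0=0
After step 10: $t1 = -14.

-14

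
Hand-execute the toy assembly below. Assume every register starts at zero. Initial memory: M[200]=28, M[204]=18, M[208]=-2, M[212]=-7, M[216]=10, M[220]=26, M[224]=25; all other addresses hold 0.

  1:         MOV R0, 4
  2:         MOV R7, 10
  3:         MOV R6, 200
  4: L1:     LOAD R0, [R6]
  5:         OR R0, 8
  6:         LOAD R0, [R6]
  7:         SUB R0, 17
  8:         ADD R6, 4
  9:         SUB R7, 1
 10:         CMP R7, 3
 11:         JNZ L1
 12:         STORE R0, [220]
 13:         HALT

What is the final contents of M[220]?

MOV R0, 4 → R0=4
MOV R7, 10 → R7=10
MOV R6, 200 → R6=200
LOAD R0, [R6] → R0=M[200]=28
OR R0, 8 → R0=28|8=28
LOAD R0, [R6] → R0=M[200]=28
SUB R0, 17 → R0=28-17=11
ADD R6, 4 → R6=200+4=204
SUB R7, 1 → R7=10-1=9
CMP R7, 3  (cmp 9,3)
JNZ L1: taken
LOAD R0, [R6] → R0=M[204]=18
OR R0, 8 → R0=18|8=26
LOAD R0, [R6] → R0=M[204]=18
SUB R0, 17 → R0=18-17=1
ADD R6, 4 → R6=204+4=208
SUB R7, 1 → R7=9-1=8
CMP R7, 3  (cmp 8,3)
JNZ L1: taken
LOAD R0, [R6] → R0=M[208]=-2
OR R0, 8 → R0=(-2)|8=-2
LOAD R0, [R6] → R0=M[208]=-2
SUB R0, 17 → R0=(-2)-17=-19
ADD R6, 4 → R6=208+4=212
SUB R7, 1 → R7=8-1=7
CMP R7, 3  (cmp 7,3)
JNZ L1: taken
LOAD R0, [R6] → R0=M[212]=-7
OR R0, 8 → R0=(-7)|8=-7
LOAD R0, [R6] → R0=M[212]=-7
SUB R0, 17 → R0=(-7)-17=-24
ADD R6, 4 → R6=212+4=216
SUB R7, 1 → R7=7-1=6
CMP R7, 3  (cmp 6,3)
JNZ L1: taken
LOAD R0, [R6] → R0=M[216]=10
OR R0, 8 → R0=10|8=10
LOAD R0, [R6] → R0=M[216]=10
SUB R0, 17 → R0=10-17=-7
ADD R6, 4 → R6=216+4=220
SUB R7, 1 → R7=6-1=5
CMP R7, 3  (cmp 5,3)
JNZ L1: taken
LOAD R0, [R6] → R0=M[220]=26
OR R0, 8 → R0=26|8=26
LOAD R0, [R6] → R0=M[220]=26
SUB R0, 17 → R0=26-17=9
ADD R6, 4 → R6=220+4=224
SUB R7, 1 → R7=5-1=4
CMP R7, 3  (cmp 4,3)
JNZ L1: taken
LOAD R0, [R6] → R0=M[224]=25
OR R0, 8 → R0=25|8=25
LOAD R0, [R6] → R0=M[224]=25
SUB R0, 17 → R0=25-17=8
ADD R6, 4 → R6=224+4=228
SUB R7, 1 → R7=4-1=3
CMP R7, 3  (cmp 3,3)
JNZ L1: not taken
STORE R0, [220] → M[220]=8
halt.

8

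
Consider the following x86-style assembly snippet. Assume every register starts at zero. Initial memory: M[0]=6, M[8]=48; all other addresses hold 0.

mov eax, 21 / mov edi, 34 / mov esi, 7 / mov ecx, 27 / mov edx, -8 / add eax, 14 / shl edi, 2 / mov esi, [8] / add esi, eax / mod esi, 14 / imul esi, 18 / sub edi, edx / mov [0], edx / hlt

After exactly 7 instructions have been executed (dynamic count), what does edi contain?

mov eax, 21 → eax=21
mov edi, 34 → edi=34
mov esi, 7 → esi=7
mov ecx, 27 → ecx=27
mov edx, -8 → edx=-8
add eax, 14 → eax=21+14=35
shl edi, 2 → edi=34<<2=136
After step 7: edi = 136.

136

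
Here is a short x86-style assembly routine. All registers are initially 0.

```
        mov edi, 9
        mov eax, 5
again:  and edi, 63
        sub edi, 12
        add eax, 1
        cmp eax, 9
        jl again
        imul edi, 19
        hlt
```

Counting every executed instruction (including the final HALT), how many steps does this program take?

mov edi, 9 → edi=9
mov eax, 5 → eax=5
and edi, 63 → edi=9&63=9
sub edi, 12 → edi=9-12=-3
add eax, 1 → eax=5+1=6
cmp eax, 9  (cmp 6,9)
jl again: taken
and edi, 63 → edi=(-3)&63=61
sub edi, 12 → edi=61-12=49
add eax, 1 → eax=6+1=7
cmp eax, 9  (cmp 7,9)
jl again: taken
and edi, 63 → edi=49&63=49
sub edi, 12 → edi=49-12=37
add eax, 1 → eax=7+1=8
cmp eax, 9  (cmp 8,9)
jl again: taken
and edi, 63 → edi=37&63=37
sub edi, 12 → edi=37-12=25
add eax, 1 → eax=8+1=9
cmp eax, 9  (cmp 9,9)
jl again: not taken
imul edi, 19 → edi=25*19=475
halt.
Total executed instructions: 24.

24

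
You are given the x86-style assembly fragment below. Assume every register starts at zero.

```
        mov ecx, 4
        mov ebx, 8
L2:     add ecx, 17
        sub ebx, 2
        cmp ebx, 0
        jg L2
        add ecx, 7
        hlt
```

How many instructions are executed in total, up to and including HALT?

after mov ecx, 4: ecx=4
after mov ebx, 8: ebx=8
after add ecx, 17: ecx=4+17=21
after sub ebx, 2: ebx=8-2=6
cmp ebx, 0  (cmp 6,0)
jg L2: taken
after add ecx, 17: ecx=21+17=38
after sub ebx, 2: ebx=6-2=4
cmp ebx, 0  (cmp 4,0)
jg L2: taken
after add ecx, 17: ecx=38+17=55
after sub ebx, 2: ebx=4-2=2
cmp ebx, 0  (cmp 2,0)
jg L2: taken
after add ecx, 17: ecx=55+17=72
after sub ebx, 2: ebx=2-2=0
cmp ebx, 0  (cmp 0,0)
jg L2: not taken
after add ecx, 7: ecx=72+7=79
halt.
Total executed instructions: 20.

20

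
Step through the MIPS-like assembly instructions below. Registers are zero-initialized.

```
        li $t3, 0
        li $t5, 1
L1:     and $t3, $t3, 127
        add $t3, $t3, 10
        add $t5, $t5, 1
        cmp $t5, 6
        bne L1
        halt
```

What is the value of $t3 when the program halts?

$t3=0
$t5=1
$t3=0&127=0
$t3=0+10=10
$t5=1+1=2
cmp $t5, 6  (cmp 2,6)
bne L1: taken
$t3=10&127=10
$t3=10+10=20
$t5=2+1=3
cmp $t5, 6  (cmp 3,6)
bne L1: taken
$t3=20&127=20
$t3=20+10=30
$t5=3+1=4
cmp $t5, 6  (cmp 4,6)
bne L1: taken
$t3=30&127=30
$t3=30+10=40
$t5=4+1=5
cmp $t5, 6  (cmp 5,6)
bne L1: taken
$t3=40&127=40
$t3=40+10=50
$t5=5+1=6
cmp $t5, 6  (cmp 6,6)
bne L1: not taken
halt.

50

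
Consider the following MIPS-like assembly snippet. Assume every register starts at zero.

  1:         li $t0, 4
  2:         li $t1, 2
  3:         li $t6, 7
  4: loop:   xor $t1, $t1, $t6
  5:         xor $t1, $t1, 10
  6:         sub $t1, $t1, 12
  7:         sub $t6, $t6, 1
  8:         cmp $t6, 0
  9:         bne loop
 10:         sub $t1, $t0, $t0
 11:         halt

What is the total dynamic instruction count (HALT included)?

li $t0, 4 → $t0=4
li $t1, 2 → $t1=2
li $t6, 7 → $t6=7
xor $t1, $t1, $t6 → $t1=2^7=5
xor $t1, $t1, 10 → $t1=5^10=15
sub $t1, $t1, 12 → $t1=15-12=3
sub $t6, $t6, 1 → $t6=7-1=6
cmp $t6, 0  (cmp 6,0)
bne loop: taken
xor $t1, $t1, $t6 → $t1=3^6=5
xor $t1, $t1, 10 → $t1=5^10=15
sub $t1, $t1, 12 → $t1=15-12=3
sub $t6, $t6, 1 → $t6=6-1=5
cmp $t6, 0  (cmp 5,0)
bne loop: taken
xor $t1, $t1, $t6 → $t1=3^5=6
xor $t1, $t1, 10 → $t1=6^10=12
sub $t1, $t1, 12 → $t1=12-12=0
sub $t6, $t6, 1 → $t6=5-1=4
cmp $t6, 0  (cmp 4,0)
bne loop: taken
xor $t1, $t1, $t6 → $t1=0^4=4
xor $t1, $t1, 10 → $t1=4^10=14
sub $t1, $t1, 12 → $t1=14-12=2
sub $t6, $t6, 1 → $t6=4-1=3
cmp $t6, 0  (cmp 3,0)
bne loop: taken
xor $t1, $t1, $t6 → $t1=2^3=1
xor $t1, $t1, 10 → $t1=1^10=11
sub $t1, $t1, 12 → $t1=11-12=-1
sub $t6, $t6, 1 → $t6=3-1=2
cmp $t6, 0  (cmp 2,0)
bne loop: taken
xor $t1, $t1, $t6 → $t1=(-1)^2=-3
xor $t1, $t1, 10 → $t1=(-3)^10=-9
sub $t1, $t1, 12 → $t1=(-9)-12=-21
sub $t6, $t6, 1 → $t6=2-1=1
cmp $t6, 0  (cmp 1,0)
bne loop: taken
xor $t1, $t1, $t6 → $t1=(-21)^1=-22
xor $t1, $t1, 10 → $t1=(-22)^10=-32
sub $t1, $t1, 12 → $t1=(-32)-12=-44
sub $t6, $t6, 1 → $t6=1-1=0
cmp $t6, 0  (cmp 0,0)
bne loop: not taken
sub $t1, $t0, $t0 → $t1=4-4=0
halt.
Total executed instructions: 47.

47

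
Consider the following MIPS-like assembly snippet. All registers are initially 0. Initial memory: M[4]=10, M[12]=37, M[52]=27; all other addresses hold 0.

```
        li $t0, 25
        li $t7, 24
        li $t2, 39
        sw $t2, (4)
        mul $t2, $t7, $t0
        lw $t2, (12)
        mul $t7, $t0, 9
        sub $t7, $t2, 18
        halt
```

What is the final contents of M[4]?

$t0=25
$t7=24
$t2=39
sw $t2, (4) → M[4]=39
$t2=24*25=600
$t2=M[12]=37
$t7=25*9=225
$t7=37-18=19
halt.

39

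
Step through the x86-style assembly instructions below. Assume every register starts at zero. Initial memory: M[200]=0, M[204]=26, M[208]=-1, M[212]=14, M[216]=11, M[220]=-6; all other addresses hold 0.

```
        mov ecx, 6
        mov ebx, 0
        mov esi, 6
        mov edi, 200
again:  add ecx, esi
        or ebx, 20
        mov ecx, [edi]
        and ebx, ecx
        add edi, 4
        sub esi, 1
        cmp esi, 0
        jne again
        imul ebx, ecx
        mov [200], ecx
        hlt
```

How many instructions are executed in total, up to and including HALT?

ecx=6
ebx=0
esi=6
edi=200
ecx=6+6=12
ebx=0|20=20
ecx=M[200]=0
ebx=20&0=0
edi=200+4=204
esi=6-1=5
cmp esi, 0  (cmp 5,0)
jne again: taken
ecx=0+5=5
ebx=0|20=20
ecx=M[204]=26
ebx=20&26=16
edi=204+4=208
esi=5-1=4
cmp esi, 0  (cmp 4,0)
jne again: taken
ecx=26+4=30
ebx=16|20=20
ecx=M[208]=-1
ebx=20&(-1)=20
edi=208+4=212
esi=4-1=3
cmp esi, 0  (cmp 3,0)
jne again: taken
ecx=(-1)+3=2
ebx=20|20=20
ecx=M[212]=14
ebx=20&14=4
edi=212+4=216
esi=3-1=2
cmp esi, 0  (cmp 2,0)
jne again: taken
ecx=14+2=16
ebx=4|20=20
ecx=M[216]=11
ebx=20&11=0
edi=216+4=220
esi=2-1=1
cmp esi, 0  (cmp 1,0)
jne again: taken
ecx=11+1=12
ebx=0|20=20
ecx=M[220]=-6
ebx=20&(-6)=16
edi=220+4=224
esi=1-1=0
cmp esi, 0  (cmp 0,0)
jne again: not taken
ebx=16*(-6)=-96
mov [200], ecx → M[200]=-6
halt.
Total executed instructions: 55.

55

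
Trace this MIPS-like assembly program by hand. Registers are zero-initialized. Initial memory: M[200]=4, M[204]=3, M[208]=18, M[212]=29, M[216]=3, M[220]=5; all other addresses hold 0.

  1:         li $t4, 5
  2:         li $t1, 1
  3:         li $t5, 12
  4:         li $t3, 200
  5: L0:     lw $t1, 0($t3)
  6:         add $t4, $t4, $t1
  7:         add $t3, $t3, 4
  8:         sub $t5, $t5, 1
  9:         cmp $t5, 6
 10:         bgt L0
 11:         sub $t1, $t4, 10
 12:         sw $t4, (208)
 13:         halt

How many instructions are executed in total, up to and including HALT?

after li $t4, 5: $t4=5
after li $t1, 1: $t1=1
after li $t5, 12: $t5=12
after li $t3, 200: $t3=200
after lw $t1, 0($t3): $t1=M[200]=4
after add $t4, $t4, $t1: $t4=5+4=9
after add $t3, $t3, 4: $t3=200+4=204
after sub $t5, $t5, 1: $t5=12-1=11
cmp $t5, 6  (cmp 11,6)
bgt L0: taken
after lw $t1, 0($t3): $t1=M[204]=3
after add $t4, $t4, $t1: $t4=9+3=12
after add $t3, $t3, 4: $t3=204+4=208
after sub $t5, $t5, 1: $t5=11-1=10
cmp $t5, 6  (cmp 10,6)
bgt L0: taken
after lw $t1, 0($t3): $t1=M[208]=18
after add $t4, $t4, $t1: $t4=12+18=30
after add $t3, $t3, 4: $t3=208+4=212
after sub $t5, $t5, 1: $t5=10-1=9
cmp $t5, 6  (cmp 9,6)
bgt L0: taken
after lw $t1, 0($t3): $t1=M[212]=29
after add $t4, $t4, $t1: $t4=30+29=59
after add $t3, $t3, 4: $t3=212+4=216
after sub $t5, $t5, 1: $t5=9-1=8
cmp $t5, 6  (cmp 8,6)
bgt L0: taken
after lw $t1, 0($t3): $t1=M[216]=3
after add $t4, $t4, $t1: $t4=59+3=62
after add $t3, $t3, 4: $t3=216+4=220
after sub $t5, $t5, 1: $t5=8-1=7
cmp $t5, 6  (cmp 7,6)
bgt L0: taken
after lw $t1, 0($t3): $t1=M[220]=5
after add $t4, $t4, $t1: $t4=62+5=67
after add $t3, $t3, 4: $t3=220+4=224
after sub $t5, $t5, 1: $t5=7-1=6
cmp $t5, 6  (cmp 6,6)
bgt L0: not taken
after sub $t1, $t4, 10: $t1=67-10=57
sw $t4, (208) → M[208]=67
halt.
Total executed instructions: 43.

43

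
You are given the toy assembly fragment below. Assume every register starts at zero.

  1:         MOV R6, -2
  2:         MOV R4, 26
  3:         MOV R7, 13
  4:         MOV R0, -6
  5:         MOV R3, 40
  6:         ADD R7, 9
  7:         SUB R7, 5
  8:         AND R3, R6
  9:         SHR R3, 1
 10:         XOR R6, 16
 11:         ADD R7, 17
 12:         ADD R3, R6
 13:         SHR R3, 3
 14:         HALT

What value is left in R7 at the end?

34

R6=-2
R4=26
R7=13
R0=-6
R3=40
R7=13+9=22
R7=22-5=17
R3=40&(-2)=40
R3=40>>1=20
R6=(-2)^16=-18
R7=17+17=34
R3=20+(-18)=2
R3=2>>3=0
halt.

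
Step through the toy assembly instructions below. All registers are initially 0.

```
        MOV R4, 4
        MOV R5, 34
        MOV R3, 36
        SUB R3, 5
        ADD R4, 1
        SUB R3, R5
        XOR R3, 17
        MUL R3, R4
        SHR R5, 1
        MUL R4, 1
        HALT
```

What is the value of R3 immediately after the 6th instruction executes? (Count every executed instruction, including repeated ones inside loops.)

-3

R4=4
R5=34
R3=36
R3=36-5=31
R4=4+1=5
R3=31-34=-3
After step 6: R3 = -3.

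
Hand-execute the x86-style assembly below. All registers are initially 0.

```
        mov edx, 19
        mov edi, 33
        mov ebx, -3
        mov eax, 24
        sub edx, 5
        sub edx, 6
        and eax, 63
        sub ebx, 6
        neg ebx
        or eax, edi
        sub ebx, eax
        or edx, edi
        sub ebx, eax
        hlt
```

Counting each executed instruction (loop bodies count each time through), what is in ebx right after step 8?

after mov edx, 19: edx=19
after mov edi, 33: edi=33
after mov ebx, -3: ebx=-3
after mov eax, 24: eax=24
after sub edx, 5: edx=19-5=14
after sub edx, 6: edx=14-6=8
after and eax, 63: eax=24&63=24
after sub ebx, 6: ebx=(-3)-6=-9
After step 8: ebx = -9.

-9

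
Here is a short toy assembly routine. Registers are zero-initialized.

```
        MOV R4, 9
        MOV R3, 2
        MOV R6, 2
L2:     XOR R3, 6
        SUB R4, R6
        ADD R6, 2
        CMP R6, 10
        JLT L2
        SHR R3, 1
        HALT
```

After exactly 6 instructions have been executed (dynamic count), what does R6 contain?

4

R4=9
R3=2
R6=2
R3=2^6=4
R4=9-2=7
R6=2+2=4
After step 6: R6 = 4.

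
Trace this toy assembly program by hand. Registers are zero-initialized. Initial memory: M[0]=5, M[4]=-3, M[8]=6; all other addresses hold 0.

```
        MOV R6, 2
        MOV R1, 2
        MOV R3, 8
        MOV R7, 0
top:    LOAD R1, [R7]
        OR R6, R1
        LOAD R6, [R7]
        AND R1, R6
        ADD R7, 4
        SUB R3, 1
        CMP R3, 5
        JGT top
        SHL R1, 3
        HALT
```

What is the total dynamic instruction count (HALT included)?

R6=2
R1=2
R3=8
R7=0
R1=M[0]=5
R6=2|5=7
R6=M[0]=5
R1=5&5=5
R7=0+4=4
R3=8-1=7
CMP R3, 5  (cmp 7,5)
JGT top: taken
R1=M[4]=-3
R6=5|(-3)=-3
R6=M[4]=-3
R1=(-3)&(-3)=-3
R7=4+4=8
R3=7-1=6
CMP R3, 5  (cmp 6,5)
JGT top: taken
R1=M[8]=6
R6=(-3)|6=-1
R6=M[8]=6
R1=6&6=6
R7=8+4=12
R3=6-1=5
CMP R3, 5  (cmp 5,5)
JGT top: not taken
R1=6<<3=48
halt.
Total executed instructions: 30.

30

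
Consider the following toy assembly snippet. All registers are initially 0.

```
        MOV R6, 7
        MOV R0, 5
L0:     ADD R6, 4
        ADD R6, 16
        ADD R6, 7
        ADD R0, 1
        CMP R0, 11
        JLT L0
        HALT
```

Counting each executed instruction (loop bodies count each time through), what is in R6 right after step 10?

after MOV R6, 7: R6=7
after MOV R0, 5: R0=5
after ADD R6, 4: R6=7+4=11
after ADD R6, 16: R6=11+16=27
after ADD R6, 7: R6=27+7=34
after ADD R0, 1: R0=5+1=6
CMP R0, 11  (cmp 6,11)
JLT L0: taken
after ADD R6, 4: R6=34+4=38
after ADD R6, 16: R6=38+16=54
After step 10: R6 = 54.

54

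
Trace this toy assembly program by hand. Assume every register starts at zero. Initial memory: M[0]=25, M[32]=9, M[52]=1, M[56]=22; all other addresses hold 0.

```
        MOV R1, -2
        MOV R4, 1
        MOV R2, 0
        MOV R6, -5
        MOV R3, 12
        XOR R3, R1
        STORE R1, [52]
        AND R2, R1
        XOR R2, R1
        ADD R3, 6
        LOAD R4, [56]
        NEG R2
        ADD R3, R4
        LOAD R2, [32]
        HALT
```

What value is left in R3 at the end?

14

R1=-2
R4=1
R2=0
R6=-5
R3=12
R3=12^(-2)=-14
STORE R1, [52] → M[52]=-2
R2=0&(-2)=0
R2=0^(-2)=-2
R3=(-14)+6=-8
R4=M[56]=22
R2=-(-2)=2
R3=(-8)+22=14
R2=M[32]=9
halt.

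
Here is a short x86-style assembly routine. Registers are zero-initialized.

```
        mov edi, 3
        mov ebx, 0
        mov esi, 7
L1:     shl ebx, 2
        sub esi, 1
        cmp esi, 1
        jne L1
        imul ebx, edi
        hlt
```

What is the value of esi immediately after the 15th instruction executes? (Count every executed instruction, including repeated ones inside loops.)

edi=3
ebx=0
esi=7
ebx=0<<2=0
esi=7-1=6
cmp esi, 1  (cmp 6,1)
jne L1: taken
ebx=0<<2=0
esi=6-1=5
cmp esi, 1  (cmp 5,1)
jne L1: taken
ebx=0<<2=0
esi=5-1=4
cmp esi, 1  (cmp 4,1)
jne L1: taken
After step 15: esi = 4.

4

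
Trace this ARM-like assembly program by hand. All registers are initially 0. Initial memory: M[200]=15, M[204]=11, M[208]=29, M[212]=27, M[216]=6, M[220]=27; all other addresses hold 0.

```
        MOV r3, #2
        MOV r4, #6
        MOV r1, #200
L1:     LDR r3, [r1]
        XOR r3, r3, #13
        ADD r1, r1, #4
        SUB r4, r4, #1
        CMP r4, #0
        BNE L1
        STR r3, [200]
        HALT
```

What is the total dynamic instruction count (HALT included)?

MOV r3, #2 → r3=2
MOV r4, #6 → r4=6
MOV r1, #200 → r1=200
LDR r3, [r1] → r3=M[200]=15
XOR r3, r3, #13 → r3=15^13=2
ADD r1, r1, #4 → r1=200+4=204
SUB r4, r4, #1 → r4=6-1=5
CMP r4, #0  (cmp 5,0)
BNE L1: taken
LDR r3, [r1] → r3=M[204]=11
XOR r3, r3, #13 → r3=11^13=6
ADD r1, r1, #4 → r1=204+4=208
SUB r4, r4, #1 → r4=5-1=4
CMP r4, #0  (cmp 4,0)
BNE L1: taken
LDR r3, [r1] → r3=M[208]=29
XOR r3, r3, #13 → r3=29^13=16
ADD r1, r1, #4 → r1=208+4=212
SUB r4, r4, #1 → r4=4-1=3
CMP r4, #0  (cmp 3,0)
BNE L1: taken
LDR r3, [r1] → r3=M[212]=27
XOR r3, r3, #13 → r3=27^13=22
ADD r1, r1, #4 → r1=212+4=216
SUB r4, r4, #1 → r4=3-1=2
CMP r4, #0  (cmp 2,0)
BNE L1: taken
LDR r3, [r1] → r3=M[216]=6
XOR r3, r3, #13 → r3=6^13=11
ADD r1, r1, #4 → r1=216+4=220
SUB r4, r4, #1 → r4=2-1=1
CMP r4, #0  (cmp 1,0)
BNE L1: taken
LDR r3, [r1] → r3=M[220]=27
XOR r3, r3, #13 → r3=27^13=22
ADD r1, r1, #4 → r1=220+4=224
SUB r4, r4, #1 → r4=1-1=0
CMP r4, #0  (cmp 0,0)
BNE L1: not taken
STR r3, [200] → M[200]=22
halt.
Total executed instructions: 41.

41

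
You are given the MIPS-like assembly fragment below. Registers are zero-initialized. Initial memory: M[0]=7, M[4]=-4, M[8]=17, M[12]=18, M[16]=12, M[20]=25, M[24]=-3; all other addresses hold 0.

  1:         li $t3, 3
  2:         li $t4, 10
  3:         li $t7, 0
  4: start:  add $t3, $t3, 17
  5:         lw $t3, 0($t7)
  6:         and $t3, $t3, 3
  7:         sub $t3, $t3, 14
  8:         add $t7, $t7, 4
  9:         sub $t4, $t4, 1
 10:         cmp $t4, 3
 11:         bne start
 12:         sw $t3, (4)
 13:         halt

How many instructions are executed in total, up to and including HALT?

61

li $t3, 3 → $t3=3
li $t4, 10 → $t4=10
li $t7, 0 → $t7=0
add $t3, $t3, 17 → $t3=3+17=20
lw $t3, 0($t7) → $t3=M[0]=7
and $t3, $t3, 3 → $t3=7&3=3
sub $t3, $t3, 14 → $t3=3-14=-11
add $t7, $t7, 4 → $t7=0+4=4
sub $t4, $t4, 1 → $t4=10-1=9
cmp $t4, 3  (cmp 9,3)
bne start: taken
add $t3, $t3, 17 → $t3=(-11)+17=6
lw $t3, 0($t7) → $t3=M[4]=-4
and $t3, $t3, 3 → $t3=(-4)&3=0
sub $t3, $t3, 14 → $t3=0-14=-14
add $t7, $t7, 4 → $t7=4+4=8
sub $t4, $t4, 1 → $t4=9-1=8
cmp $t4, 3  (cmp 8,3)
bne start: taken
add $t3, $t3, 17 → $t3=(-14)+17=3
lw $t3, 0($t7) → $t3=M[8]=17
and $t3, $t3, 3 → $t3=17&3=1
sub $t3, $t3, 14 → $t3=1-14=-13
add $t7, $t7, 4 → $t7=8+4=12
sub $t4, $t4, 1 → $t4=8-1=7
cmp $t4, 3  (cmp 7,3)
bne start: taken
add $t3, $t3, 17 → $t3=(-13)+17=4
lw $t3, 0($t7) → $t3=M[12]=18
and $t3, $t3, 3 → $t3=18&3=2
sub $t3, $t3, 14 → $t3=2-14=-12
add $t7, $t7, 4 → $t7=12+4=16
sub $t4, $t4, 1 → $t4=7-1=6
cmp $t4, 3  (cmp 6,3)
bne start: taken
add $t3, $t3, 17 → $t3=(-12)+17=5
lw $t3, 0($t7) → $t3=M[16]=12
and $t3, $t3, 3 → $t3=12&3=0
sub $t3, $t3, 14 → $t3=0-14=-14
add $t7, $t7, 4 → $t7=16+4=20
sub $t4, $t4, 1 → $t4=6-1=5
cmp $t4, 3  (cmp 5,3)
bne start: taken
add $t3, $t3, 17 → $t3=(-14)+17=3
lw $t3, 0($t7) → $t3=M[20]=25
and $t3, $t3, 3 → $t3=25&3=1
sub $t3, $t3, 14 → $t3=1-14=-13
add $t7, $t7, 4 → $t7=20+4=24
sub $t4, $t4, 1 → $t4=5-1=4
cmp $t4, 3  (cmp 4,3)
bne start: taken
add $t3, $t3, 17 → $t3=(-13)+17=4
lw $t3, 0($t7) → $t3=M[24]=-3
and $t3, $t3, 3 → $t3=(-3)&3=1
sub $t3, $t3, 14 → $t3=1-14=-13
add $t7, $t7, 4 → $t7=24+4=28
sub $t4, $t4, 1 → $t4=4-1=3
cmp $t4, 3  (cmp 3,3)
bne start: not taken
sw $t3, (4) → M[4]=-13
halt.
Total executed instructions: 61.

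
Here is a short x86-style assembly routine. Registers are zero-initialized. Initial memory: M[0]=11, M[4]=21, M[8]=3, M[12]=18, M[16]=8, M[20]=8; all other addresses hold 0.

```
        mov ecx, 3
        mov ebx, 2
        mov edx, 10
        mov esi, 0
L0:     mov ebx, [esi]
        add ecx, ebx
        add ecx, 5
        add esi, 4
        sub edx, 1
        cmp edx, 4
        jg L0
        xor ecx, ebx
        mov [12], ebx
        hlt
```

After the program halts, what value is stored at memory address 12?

8

mov ecx, 3 → ecx=3
mov ebx, 2 → ebx=2
mov edx, 10 → edx=10
mov esi, 0 → esi=0
mov ebx, [esi] → ebx=M[0]=11
add ecx, ebx → ecx=3+11=14
add ecx, 5 → ecx=14+5=19
add esi, 4 → esi=0+4=4
sub edx, 1 → edx=10-1=9
cmp edx, 4  (cmp 9,4)
jg L0: taken
mov ebx, [esi] → ebx=M[4]=21
add ecx, ebx → ecx=19+21=40
add ecx, 5 → ecx=40+5=45
add esi, 4 → esi=4+4=8
sub edx, 1 → edx=9-1=8
cmp edx, 4  (cmp 8,4)
jg L0: taken
mov ebx, [esi] → ebx=M[8]=3
add ecx, ebx → ecx=45+3=48
add ecx, 5 → ecx=48+5=53
add esi, 4 → esi=8+4=12
sub edx, 1 → edx=8-1=7
cmp edx, 4  (cmp 7,4)
jg L0: taken
mov ebx, [esi] → ebx=M[12]=18
add ecx, ebx → ecx=53+18=71
add ecx, 5 → ecx=71+5=76
add esi, 4 → esi=12+4=16
sub edx, 1 → edx=7-1=6
cmp edx, 4  (cmp 6,4)
jg L0: taken
mov ebx, [esi] → ebx=M[16]=8
add ecx, ebx → ecx=76+8=84
add ecx, 5 → ecx=84+5=89
add esi, 4 → esi=16+4=20
sub edx, 1 → edx=6-1=5
cmp edx, 4  (cmp 5,4)
jg L0: taken
mov ebx, [esi] → ebx=M[20]=8
add ecx, ebx → ecx=89+8=97
add ecx, 5 → ecx=97+5=102
add esi, 4 → esi=20+4=24
sub edx, 1 → edx=5-1=4
cmp edx, 4  (cmp 4,4)
jg L0: not taken
xor ecx, ebx → ecx=102^8=110
mov [12], ebx → M[12]=8
halt.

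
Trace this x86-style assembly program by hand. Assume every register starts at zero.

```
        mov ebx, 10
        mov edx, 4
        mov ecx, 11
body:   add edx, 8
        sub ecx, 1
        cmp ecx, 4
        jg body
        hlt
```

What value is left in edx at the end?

60

mov ebx, 10 → ebx=10
mov edx, 4 → edx=4
mov ecx, 11 → ecx=11
add edx, 8 → edx=4+8=12
sub ecx, 1 → ecx=11-1=10
cmp ecx, 4  (cmp 10,4)
jg body: taken
add edx, 8 → edx=12+8=20
sub ecx, 1 → ecx=10-1=9
cmp ecx, 4  (cmp 9,4)
jg body: taken
add edx, 8 → edx=20+8=28
sub ecx, 1 → ecx=9-1=8
cmp ecx, 4  (cmp 8,4)
jg body: taken
add edx, 8 → edx=28+8=36
sub ecx, 1 → ecx=8-1=7
cmp ecx, 4  (cmp 7,4)
jg body: taken
add edx, 8 → edx=36+8=44
sub ecx, 1 → ecx=7-1=6
cmp ecx, 4  (cmp 6,4)
jg body: taken
add edx, 8 → edx=44+8=52
sub ecx, 1 → ecx=6-1=5
cmp ecx, 4  (cmp 5,4)
jg body: taken
add edx, 8 → edx=52+8=60
sub ecx, 1 → ecx=5-1=4
cmp ecx, 4  (cmp 4,4)
jg body: not taken
halt.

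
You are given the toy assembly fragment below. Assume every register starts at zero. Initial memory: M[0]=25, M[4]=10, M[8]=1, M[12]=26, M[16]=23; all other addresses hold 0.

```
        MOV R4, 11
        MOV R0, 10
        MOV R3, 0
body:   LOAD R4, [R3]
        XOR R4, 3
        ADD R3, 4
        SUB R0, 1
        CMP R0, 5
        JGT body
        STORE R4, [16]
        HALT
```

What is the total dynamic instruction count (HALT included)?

after MOV R4, 11: R4=11
after MOV R0, 10: R0=10
after MOV R3, 0: R3=0
after LOAD R4, [R3]: R4=M[0]=25
after XOR R4, 3: R4=25^3=26
after ADD R3, 4: R3=0+4=4
after SUB R0, 1: R0=10-1=9
CMP R0, 5  (cmp 9,5)
JGT body: taken
after LOAD R4, [R3]: R4=M[4]=10
after XOR R4, 3: R4=10^3=9
after ADD R3, 4: R3=4+4=8
after SUB R0, 1: R0=9-1=8
CMP R0, 5  (cmp 8,5)
JGT body: taken
after LOAD R4, [R3]: R4=M[8]=1
after XOR R4, 3: R4=1^3=2
after ADD R3, 4: R3=8+4=12
after SUB R0, 1: R0=8-1=7
CMP R0, 5  (cmp 7,5)
JGT body: taken
after LOAD R4, [R3]: R4=M[12]=26
after XOR R4, 3: R4=26^3=25
after ADD R3, 4: R3=12+4=16
after SUB R0, 1: R0=7-1=6
CMP R0, 5  (cmp 6,5)
JGT body: taken
after LOAD R4, [R3]: R4=M[16]=23
after XOR R4, 3: R4=23^3=20
after ADD R3, 4: R3=16+4=20
after SUB R0, 1: R0=6-1=5
CMP R0, 5  (cmp 5,5)
JGT body: not taken
STORE R4, [16] → M[16]=20
halt.
Total executed instructions: 35.

35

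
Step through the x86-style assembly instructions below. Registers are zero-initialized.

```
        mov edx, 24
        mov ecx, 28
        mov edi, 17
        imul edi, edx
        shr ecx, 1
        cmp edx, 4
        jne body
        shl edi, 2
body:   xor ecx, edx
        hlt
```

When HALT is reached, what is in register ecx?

22

mov edx, 24 → edx=24
mov ecx, 28 → ecx=28
mov edi, 17 → edi=17
imul edi, edx → edi=17*24=408
shr ecx, 1 → ecx=28>>1=14
cmp edx, 4  (cmp 24,4)
jne body: taken
xor ecx, edx → ecx=14^24=22
halt.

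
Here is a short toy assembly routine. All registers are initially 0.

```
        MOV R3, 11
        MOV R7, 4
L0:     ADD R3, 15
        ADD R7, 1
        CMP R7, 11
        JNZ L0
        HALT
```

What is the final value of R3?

after MOV R3, 11: R3=11
after MOV R7, 4: R7=4
after ADD R3, 15: R3=11+15=26
after ADD R7, 1: R7=4+1=5
CMP R7, 11  (cmp 5,11)
JNZ L0: taken
after ADD R3, 15: R3=26+15=41
after ADD R7, 1: R7=5+1=6
CMP R7, 11  (cmp 6,11)
JNZ L0: taken
after ADD R3, 15: R3=41+15=56
after ADD R7, 1: R7=6+1=7
CMP R7, 11  (cmp 7,11)
JNZ L0: taken
after ADD R3, 15: R3=56+15=71
after ADD R7, 1: R7=7+1=8
CMP R7, 11  (cmp 8,11)
JNZ L0: taken
after ADD R3, 15: R3=71+15=86
after ADD R7, 1: R7=8+1=9
CMP R7, 11  (cmp 9,11)
JNZ L0: taken
after ADD R3, 15: R3=86+15=101
after ADD R7, 1: R7=9+1=10
CMP R7, 11  (cmp 10,11)
JNZ L0: taken
after ADD R3, 15: R3=101+15=116
after ADD R7, 1: R7=10+1=11
CMP R7, 11  (cmp 11,11)
JNZ L0: not taken
halt.

116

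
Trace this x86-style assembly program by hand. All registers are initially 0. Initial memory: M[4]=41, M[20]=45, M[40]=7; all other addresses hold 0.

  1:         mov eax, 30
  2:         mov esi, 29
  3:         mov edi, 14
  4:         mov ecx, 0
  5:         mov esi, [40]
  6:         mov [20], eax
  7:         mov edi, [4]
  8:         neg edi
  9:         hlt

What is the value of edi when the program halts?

after mov eax, 30: eax=30
after mov esi, 29: esi=29
after mov edi, 14: edi=14
after mov ecx, 0: ecx=0
after mov esi, [40]: esi=M[40]=7
mov [20], eax → M[20]=30
after mov edi, [4]: edi=M[4]=41
after neg edi: edi=-(41)=-41
halt.

-41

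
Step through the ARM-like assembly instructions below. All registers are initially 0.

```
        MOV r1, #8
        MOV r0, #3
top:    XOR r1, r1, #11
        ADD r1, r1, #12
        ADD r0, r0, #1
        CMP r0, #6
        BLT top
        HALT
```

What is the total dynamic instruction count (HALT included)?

18

r1=8
r0=3
r1=8^11=3
r1=3+12=15
r0=3+1=4
CMP r0, #6  (cmp 4,6)
BLT top: taken
r1=15^11=4
r1=4+12=16
r0=4+1=5
CMP r0, #6  (cmp 5,6)
BLT top: taken
r1=16^11=27
r1=27+12=39
r0=5+1=6
CMP r0, #6  (cmp 6,6)
BLT top: not taken
halt.
Total executed instructions: 18.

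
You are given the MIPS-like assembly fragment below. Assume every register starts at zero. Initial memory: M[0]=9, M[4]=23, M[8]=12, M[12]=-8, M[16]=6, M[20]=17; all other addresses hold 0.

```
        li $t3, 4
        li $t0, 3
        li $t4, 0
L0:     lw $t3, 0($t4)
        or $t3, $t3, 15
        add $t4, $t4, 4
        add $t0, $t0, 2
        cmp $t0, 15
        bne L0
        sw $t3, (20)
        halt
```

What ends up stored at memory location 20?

31

li $t3, 4 → $t3=4
li $t0, 3 → $t0=3
li $t4, 0 → $t4=0
lw $t3, 0($t4) → $t3=M[0]=9
or $t3, $t3, 15 → $t3=9|15=15
add $t4, $t4, 4 → $t4=0+4=4
add $t0, $t0, 2 → $t0=3+2=5
cmp $t0, 15  (cmp 5,15)
bne L0: taken
lw $t3, 0($t4) → $t3=M[4]=23
or $t3, $t3, 15 → $t3=23|15=31
add $t4, $t4, 4 → $t4=4+4=8
add $t0, $t0, 2 → $t0=5+2=7
cmp $t0, 15  (cmp 7,15)
bne L0: taken
lw $t3, 0($t4) → $t3=M[8]=12
or $t3, $t3, 15 → $t3=12|15=15
add $t4, $t4, 4 → $t4=8+4=12
add $t0, $t0, 2 → $t0=7+2=9
cmp $t0, 15  (cmp 9,15)
bne L0: taken
lw $t3, 0($t4) → $t3=M[12]=-8
or $t3, $t3, 15 → $t3=(-8)|15=-1
add $t4, $t4, 4 → $t4=12+4=16
add $t0, $t0, 2 → $t0=9+2=11
cmp $t0, 15  (cmp 11,15)
bne L0: taken
lw $t3, 0($t4) → $t3=M[16]=6
or $t3, $t3, 15 → $t3=6|15=15
add $t4, $t4, 4 → $t4=16+4=20
add $t0, $t0, 2 → $t0=11+2=13
cmp $t0, 15  (cmp 13,15)
bne L0: taken
lw $t3, 0($t4) → $t3=M[20]=17
or $t3, $t3, 15 → $t3=17|15=31
add $t4, $t4, 4 → $t4=20+4=24
add $t0, $t0, 2 → $t0=13+2=15
cmp $t0, 15  (cmp 15,15)
bne L0: not taken
sw $t3, (20) → M[20]=31
halt.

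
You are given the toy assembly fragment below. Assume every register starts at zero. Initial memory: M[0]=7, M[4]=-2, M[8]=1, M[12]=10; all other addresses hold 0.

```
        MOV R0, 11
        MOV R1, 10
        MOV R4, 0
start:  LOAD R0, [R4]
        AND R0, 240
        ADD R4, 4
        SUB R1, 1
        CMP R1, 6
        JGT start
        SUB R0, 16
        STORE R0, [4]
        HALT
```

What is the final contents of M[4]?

MOV R0, 11 → R0=11
MOV R1, 10 → R1=10
MOV R4, 0 → R4=0
LOAD R0, [R4] → R0=M[0]=7
AND R0, 240 → R0=7&240=0
ADD R4, 4 → R4=0+4=4
SUB R1, 1 → R1=10-1=9
CMP R1, 6  (cmp 9,6)
JGT start: taken
LOAD R0, [R4] → R0=M[4]=-2
AND R0, 240 → R0=(-2)&240=240
ADD R4, 4 → R4=4+4=8
SUB R1, 1 → R1=9-1=8
CMP R1, 6  (cmp 8,6)
JGT start: taken
LOAD R0, [R4] → R0=M[8]=1
AND R0, 240 → R0=1&240=0
ADD R4, 4 → R4=8+4=12
SUB R1, 1 → R1=8-1=7
CMP R1, 6  (cmp 7,6)
JGT start: taken
LOAD R0, [R4] → R0=M[12]=10
AND R0, 240 → R0=10&240=0
ADD R4, 4 → R4=12+4=16
SUB R1, 1 → R1=7-1=6
CMP R1, 6  (cmp 6,6)
JGT start: not taken
SUB R0, 16 → R0=0-16=-16
STORE R0, [4] → M[4]=-16
halt.

-16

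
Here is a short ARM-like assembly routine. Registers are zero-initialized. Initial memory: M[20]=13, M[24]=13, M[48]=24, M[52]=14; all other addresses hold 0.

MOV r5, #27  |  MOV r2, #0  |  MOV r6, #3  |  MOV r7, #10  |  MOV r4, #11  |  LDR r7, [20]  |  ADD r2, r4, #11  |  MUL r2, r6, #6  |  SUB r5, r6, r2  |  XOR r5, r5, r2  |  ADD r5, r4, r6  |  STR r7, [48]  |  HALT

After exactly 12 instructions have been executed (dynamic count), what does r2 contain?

r5=27
r2=0
r6=3
r7=10
r4=11
r7=M[20]=13
r2=11+11=22
r2=3*6=18
r5=3-18=-15
r5=(-15)^18=-29
r5=11+3=14
STR r7, [48] → M[48]=13
After step 12: r2 = 18.

18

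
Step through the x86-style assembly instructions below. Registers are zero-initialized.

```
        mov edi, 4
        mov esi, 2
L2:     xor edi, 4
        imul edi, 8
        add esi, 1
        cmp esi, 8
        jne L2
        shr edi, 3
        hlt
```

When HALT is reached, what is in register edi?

18724

after mov edi, 4: edi=4
after mov esi, 2: esi=2
after xor edi, 4: edi=4^4=0
after imul edi, 8: edi=0*8=0
after add esi, 1: esi=2+1=3
cmp esi, 8  (cmp 3,8)
jne L2: taken
after xor edi, 4: edi=0^4=4
after imul edi, 8: edi=4*8=32
after add esi, 1: esi=3+1=4
cmp esi, 8  (cmp 4,8)
jne L2: taken
after xor edi, 4: edi=32^4=36
after imul edi, 8: edi=36*8=288
after add esi, 1: esi=4+1=5
cmp esi, 8  (cmp 5,8)
jne L2: taken
after xor edi, 4: edi=288^4=292
after imul edi, 8: edi=292*8=2336
after add esi, 1: esi=5+1=6
cmp esi, 8  (cmp 6,8)
jne L2: taken
after xor edi, 4: edi=2336^4=2340
after imul edi, 8: edi=2340*8=18720
after add esi, 1: esi=6+1=7
cmp esi, 8  (cmp 7,8)
jne L2: taken
after xor edi, 4: edi=18720^4=18724
after imul edi, 8: edi=18724*8=149792
after add esi, 1: esi=7+1=8
cmp esi, 8  (cmp 8,8)
jne L2: not taken
after shr edi, 3: edi=149792>>3=18724
halt.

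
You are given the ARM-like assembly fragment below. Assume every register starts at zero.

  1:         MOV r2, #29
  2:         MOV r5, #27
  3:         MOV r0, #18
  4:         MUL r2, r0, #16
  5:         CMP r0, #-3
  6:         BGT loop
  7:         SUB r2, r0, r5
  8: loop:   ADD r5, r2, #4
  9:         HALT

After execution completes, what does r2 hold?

after MOV r2, #29: r2=29
after MOV r5, #27: r5=27
after MOV r0, #18: r0=18
after MUL r2, r0, #16: r2=18*16=288
CMP r0, #-3  (cmp 18,-3)
BGT loop: taken
after ADD r5, r2, #4: r5=288+4=292
halt.

288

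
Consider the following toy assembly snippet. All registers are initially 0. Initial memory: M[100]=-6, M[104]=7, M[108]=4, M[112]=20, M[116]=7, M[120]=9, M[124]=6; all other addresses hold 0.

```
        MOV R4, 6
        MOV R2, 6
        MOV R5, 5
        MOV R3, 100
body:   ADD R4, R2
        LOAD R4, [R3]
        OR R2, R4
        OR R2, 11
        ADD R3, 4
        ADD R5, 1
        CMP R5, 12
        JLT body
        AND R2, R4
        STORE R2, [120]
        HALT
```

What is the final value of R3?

128

R4=6
R2=6
R5=5
R3=100
R4=6+6=12
R4=M[100]=-6
R2=6|(-6)=-2
R2=(-2)|11=-1
R3=100+4=104
R5=5+1=6
CMP R5, 12  (cmp 6,12)
JLT body: taken
R4=(-6)+(-1)=-7
R4=M[104]=7
R2=(-1)|7=-1
R2=(-1)|11=-1
R3=104+4=108
R5=6+1=7
CMP R5, 12  (cmp 7,12)
JLT body: taken
R4=7+(-1)=6
R4=M[108]=4
R2=(-1)|4=-1
R2=(-1)|11=-1
R3=108+4=112
R5=7+1=8
CMP R5, 12  (cmp 8,12)
JLT body: taken
R4=4+(-1)=3
R4=M[112]=20
R2=(-1)|20=-1
R2=(-1)|11=-1
R3=112+4=116
R5=8+1=9
CMP R5, 12  (cmp 9,12)
JLT body: taken
R4=20+(-1)=19
R4=M[116]=7
R2=(-1)|7=-1
R2=(-1)|11=-1
R3=116+4=120
R5=9+1=10
CMP R5, 12  (cmp 10,12)
JLT body: taken
R4=7+(-1)=6
R4=M[120]=9
R2=(-1)|9=-1
R2=(-1)|11=-1
R3=120+4=124
R5=10+1=11
CMP R5, 12  (cmp 11,12)
JLT body: taken
R4=9+(-1)=8
R4=M[124]=6
R2=(-1)|6=-1
R2=(-1)|11=-1
R3=124+4=128
R5=11+1=12
CMP R5, 12  (cmp 12,12)
JLT body: not taken
R2=(-1)&6=6
STORE R2, [120] → M[120]=6
halt.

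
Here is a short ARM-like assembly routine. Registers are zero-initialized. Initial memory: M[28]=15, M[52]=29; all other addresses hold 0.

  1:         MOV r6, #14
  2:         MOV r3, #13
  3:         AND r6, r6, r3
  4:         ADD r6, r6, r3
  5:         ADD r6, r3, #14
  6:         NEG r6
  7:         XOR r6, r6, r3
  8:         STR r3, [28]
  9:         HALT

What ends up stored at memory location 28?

r6=14
r3=13
r6=14&13=12
r6=12+13=25
r6=13+14=27
r6=-(27)=-27
r6=(-27)^13=-24
STR r3, [28] → M[28]=13
halt.

13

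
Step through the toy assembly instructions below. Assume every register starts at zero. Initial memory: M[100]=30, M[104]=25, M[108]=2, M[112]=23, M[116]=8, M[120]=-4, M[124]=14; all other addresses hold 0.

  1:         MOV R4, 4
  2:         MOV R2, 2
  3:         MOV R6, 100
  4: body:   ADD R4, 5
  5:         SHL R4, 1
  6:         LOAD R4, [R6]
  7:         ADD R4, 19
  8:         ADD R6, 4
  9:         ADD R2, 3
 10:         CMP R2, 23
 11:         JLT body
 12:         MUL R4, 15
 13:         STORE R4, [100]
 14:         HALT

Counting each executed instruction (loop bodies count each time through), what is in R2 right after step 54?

R4=4
R2=2
R6=100
R4=4+5=9
R4=9<<1=18
R4=M[100]=30
R4=30+19=49
R6=100+4=104
R2=2+3=5
CMP R2, 23  (cmp 5,23)
JLT body: taken
R4=49+5=54
R4=54<<1=108
R4=M[104]=25
R4=25+19=44
R6=104+4=108
R2=5+3=8
CMP R2, 23  (cmp 8,23)
JLT body: taken
R4=44+5=49
R4=49<<1=98
R4=M[108]=2
R4=2+19=21
R6=108+4=112
R2=8+3=11
CMP R2, 23  (cmp 11,23)
JLT body: taken
R4=21+5=26
R4=26<<1=52
R4=M[112]=23
R4=23+19=42
R6=112+4=116
R2=11+3=14
CMP R2, 23  (cmp 14,23)
JLT body: taken
R4=42+5=47
R4=47<<1=94
R4=M[116]=8
R4=8+19=27
R6=116+4=120
R2=14+3=17
CMP R2, 23  (cmp 17,23)
JLT body: taken
R4=27+5=32
R4=32<<1=64
R4=M[120]=-4
R4=(-4)+19=15
R6=120+4=124
R2=17+3=20
CMP R2, 23  (cmp 20,23)
JLT body: taken
R4=15+5=20
R4=20<<1=40
R4=M[124]=14
After step 54: R2 = 20.

20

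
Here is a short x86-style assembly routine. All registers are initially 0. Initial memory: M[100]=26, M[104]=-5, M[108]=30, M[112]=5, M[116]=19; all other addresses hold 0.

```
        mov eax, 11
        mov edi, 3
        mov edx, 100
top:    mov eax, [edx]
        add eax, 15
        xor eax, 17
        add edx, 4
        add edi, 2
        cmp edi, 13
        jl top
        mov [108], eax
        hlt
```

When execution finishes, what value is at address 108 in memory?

eax=11
edi=3
edx=100
eax=M[100]=26
eax=26+15=41
eax=41^17=56
edx=100+4=104
edi=3+2=5
cmp edi, 13  (cmp 5,13)
jl top: taken
eax=M[104]=-5
eax=(-5)+15=10
eax=10^17=27
edx=104+4=108
edi=5+2=7
cmp edi, 13  (cmp 7,13)
jl top: taken
eax=M[108]=30
eax=30+15=45
eax=45^17=60
edx=108+4=112
edi=7+2=9
cmp edi, 13  (cmp 9,13)
jl top: taken
eax=M[112]=5
eax=5+15=20
eax=20^17=5
edx=112+4=116
edi=9+2=11
cmp edi, 13  (cmp 11,13)
jl top: taken
eax=M[116]=19
eax=19+15=34
eax=34^17=51
edx=116+4=120
edi=11+2=13
cmp edi, 13  (cmp 13,13)
jl top: not taken
mov [108], eax → M[108]=51
halt.

51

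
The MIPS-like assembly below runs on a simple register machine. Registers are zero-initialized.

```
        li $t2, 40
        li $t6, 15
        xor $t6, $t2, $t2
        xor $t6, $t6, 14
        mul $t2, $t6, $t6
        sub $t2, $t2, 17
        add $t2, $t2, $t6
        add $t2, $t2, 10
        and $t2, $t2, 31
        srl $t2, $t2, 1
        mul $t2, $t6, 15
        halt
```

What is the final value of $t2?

li $t2, 40 → $t2=40
li $t6, 15 → $t6=15
xor $t6, $t2, $t2 → $t6=40^40=0
xor $t6, $t6, 14 → $t6=0^14=14
mul $t2, $t6, $t6 → $t2=14*14=196
sub $t2, $t2, 17 → $t2=196-17=179
add $t2, $t2, $t6 → $t2=179+14=193
add $t2, $t2, 10 → $t2=193+10=203
and $t2, $t2, 31 → $t2=203&31=11
srl $t2, $t2, 1 → $t2=11>>1=5
mul $t2, $t6, 15 → $t2=14*15=210
halt.

210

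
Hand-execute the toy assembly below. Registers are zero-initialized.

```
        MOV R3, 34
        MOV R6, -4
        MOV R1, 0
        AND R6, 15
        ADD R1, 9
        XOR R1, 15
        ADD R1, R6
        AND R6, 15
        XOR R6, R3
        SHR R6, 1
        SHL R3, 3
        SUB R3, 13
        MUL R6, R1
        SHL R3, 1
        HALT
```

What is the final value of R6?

MOV R3, 34 → R3=34
MOV R6, -4 → R6=-4
MOV R1, 0 → R1=0
AND R6, 15 → R6=(-4)&15=12
ADD R1, 9 → R1=0+9=9
XOR R1, 15 → R1=9^15=6
ADD R1, R6 → R1=6+12=18
AND R6, 15 → R6=12&15=12
XOR R6, R3 → R6=12^34=46
SHR R6, 1 → R6=46>>1=23
SHL R3, 3 → R3=34<<3=272
SUB R3, 13 → R3=272-13=259
MUL R6, R1 → R6=23*18=414
SHL R3, 1 → R3=259<<1=518
halt.

414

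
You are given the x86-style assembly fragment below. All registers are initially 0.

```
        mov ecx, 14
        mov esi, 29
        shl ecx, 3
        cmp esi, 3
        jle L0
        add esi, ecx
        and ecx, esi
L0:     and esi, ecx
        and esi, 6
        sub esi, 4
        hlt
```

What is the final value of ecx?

ecx=14
esi=29
ecx=14<<3=112
cmp esi, 3  (cmp 29,3)
jle L0: not taken
esi=29+112=141
ecx=112&141=0
esi=141&0=0
esi=0&6=0
esi=0-4=-4
halt.

0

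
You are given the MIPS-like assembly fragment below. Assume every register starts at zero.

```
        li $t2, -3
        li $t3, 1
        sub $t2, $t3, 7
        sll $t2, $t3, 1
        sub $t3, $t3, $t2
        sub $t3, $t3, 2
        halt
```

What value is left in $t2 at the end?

li $t2, -3 → $t2=-3
li $t3, 1 → $t3=1
sub $t2, $t3, 7 → $t2=1-7=-6
sll $t2, $t3, 1 → $t2=1<<1=2
sub $t3, $t3, $t2 → $t3=1-2=-1
sub $t3, $t3, 2 → $t3=(-1)-2=-3
halt.

2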